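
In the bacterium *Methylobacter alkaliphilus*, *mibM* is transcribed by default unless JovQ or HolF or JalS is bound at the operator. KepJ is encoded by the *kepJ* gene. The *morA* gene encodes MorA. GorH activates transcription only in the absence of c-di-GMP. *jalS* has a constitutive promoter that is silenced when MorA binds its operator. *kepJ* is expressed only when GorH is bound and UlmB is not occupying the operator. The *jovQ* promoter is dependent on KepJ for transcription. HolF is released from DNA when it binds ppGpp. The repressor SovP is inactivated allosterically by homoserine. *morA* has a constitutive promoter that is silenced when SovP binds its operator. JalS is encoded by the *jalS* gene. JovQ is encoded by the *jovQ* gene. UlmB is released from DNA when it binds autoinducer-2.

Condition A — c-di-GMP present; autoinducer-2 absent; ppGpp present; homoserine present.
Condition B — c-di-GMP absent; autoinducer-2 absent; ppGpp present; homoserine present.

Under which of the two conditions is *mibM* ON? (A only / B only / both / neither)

Condition A:
c-di-GMP is present, so GorH is inactive.
Autoinducer-2 is absent, so UlmB is active.
With repressor UlmB bound, *kepJ* is not transcribed.
So KepJ is not produced.
Required activator KepJ is absent, so *jovQ* is not transcribed.
So JovQ is not produced.
ppGpp is present, so HolF is inactive.
Homoserine is present, so SovP is inactive.
With no repressor bound, *morA* is transcribed.
So MorA is produced and active.
With repressor MorA bound, *jalS* is not transcribed.
So JalS is not produced.
With no repressor bound, *mibM* is transcribed.
→ *mibM* is ON in A.
Condition B:
c-di-GMP is absent, so GorH is active.
Autoinducer-2 is absent, so UlmB is active.
With repressor UlmB bound, *kepJ* is not transcribed.
So KepJ is not produced.
Required activator KepJ is absent, so *jovQ* is not transcribed.
So JovQ is not produced.
ppGpp is present, so HolF is inactive.
Homoserine is present, so SovP is inactive.
With no repressor bound, *morA* is transcribed.
So MorA is produced and active.
With repressor MorA bound, *jalS* is not transcribed.
So JalS is not produced.
With no repressor bound, *mibM* is transcribed.
→ *mibM* is ON in B.

both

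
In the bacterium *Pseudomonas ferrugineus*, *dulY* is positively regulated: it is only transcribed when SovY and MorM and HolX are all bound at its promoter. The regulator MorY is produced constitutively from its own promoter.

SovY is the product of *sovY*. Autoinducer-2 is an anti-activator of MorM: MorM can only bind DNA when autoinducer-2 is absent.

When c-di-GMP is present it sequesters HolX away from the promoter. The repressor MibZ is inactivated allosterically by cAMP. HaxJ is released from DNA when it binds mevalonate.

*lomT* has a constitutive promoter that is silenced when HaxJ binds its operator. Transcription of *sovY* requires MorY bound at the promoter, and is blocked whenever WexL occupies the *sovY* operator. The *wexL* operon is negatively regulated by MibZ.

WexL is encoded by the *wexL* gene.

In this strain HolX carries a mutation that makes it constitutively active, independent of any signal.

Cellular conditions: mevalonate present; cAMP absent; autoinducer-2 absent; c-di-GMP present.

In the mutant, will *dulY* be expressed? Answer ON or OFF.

ON

MorY is produced constitutively and is active.
cAMP is absent, so MibZ is active.
With repressor MibZ bound, *wexL* is not transcribed.
So WexL is not produced.
No repressor is bound and MorY is active, so *sovY* is transcribed.
So SovY is produced and active.
Autoinducer-2 is absent, so MorM is active.
HolX is constitutively active in this strain.
No repressor is bound and SovY and MorM and HolX are active, so *dulY* is transcribed.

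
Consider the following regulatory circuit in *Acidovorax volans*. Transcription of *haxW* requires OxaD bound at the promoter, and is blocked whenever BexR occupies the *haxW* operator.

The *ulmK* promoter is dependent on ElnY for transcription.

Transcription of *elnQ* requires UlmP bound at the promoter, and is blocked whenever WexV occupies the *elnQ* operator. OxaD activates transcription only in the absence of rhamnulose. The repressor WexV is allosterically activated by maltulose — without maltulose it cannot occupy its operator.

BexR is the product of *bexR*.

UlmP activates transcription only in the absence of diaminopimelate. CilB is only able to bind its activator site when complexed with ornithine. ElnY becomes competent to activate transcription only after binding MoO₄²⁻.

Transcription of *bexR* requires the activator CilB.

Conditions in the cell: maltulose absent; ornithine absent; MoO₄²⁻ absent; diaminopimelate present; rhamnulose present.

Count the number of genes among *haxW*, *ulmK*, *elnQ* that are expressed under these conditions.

Ornithine is absent, so CilB is inactive.
Required activator CilB is absent, so *bexR* is not transcribed.
So BexR is not produced.
Rhamnulose is present, so OxaD is inactive.
Required activator OxaD is absent, so *haxW* is not transcribed.
→ *haxW* is OFF.
MoO₄²⁻ is absent, so ElnY is inactive.
Required activator ElnY is absent, so *ulmK* is not transcribed.
→ *ulmK* is OFF.
Maltulose is absent, so WexV is inactive.
Diaminopimelate is present, so UlmP is inactive.
Required activator UlmP is absent, so *elnQ* is not transcribed.
→ *elnQ* is OFF.
0 of the 3 genes are transcribed.

0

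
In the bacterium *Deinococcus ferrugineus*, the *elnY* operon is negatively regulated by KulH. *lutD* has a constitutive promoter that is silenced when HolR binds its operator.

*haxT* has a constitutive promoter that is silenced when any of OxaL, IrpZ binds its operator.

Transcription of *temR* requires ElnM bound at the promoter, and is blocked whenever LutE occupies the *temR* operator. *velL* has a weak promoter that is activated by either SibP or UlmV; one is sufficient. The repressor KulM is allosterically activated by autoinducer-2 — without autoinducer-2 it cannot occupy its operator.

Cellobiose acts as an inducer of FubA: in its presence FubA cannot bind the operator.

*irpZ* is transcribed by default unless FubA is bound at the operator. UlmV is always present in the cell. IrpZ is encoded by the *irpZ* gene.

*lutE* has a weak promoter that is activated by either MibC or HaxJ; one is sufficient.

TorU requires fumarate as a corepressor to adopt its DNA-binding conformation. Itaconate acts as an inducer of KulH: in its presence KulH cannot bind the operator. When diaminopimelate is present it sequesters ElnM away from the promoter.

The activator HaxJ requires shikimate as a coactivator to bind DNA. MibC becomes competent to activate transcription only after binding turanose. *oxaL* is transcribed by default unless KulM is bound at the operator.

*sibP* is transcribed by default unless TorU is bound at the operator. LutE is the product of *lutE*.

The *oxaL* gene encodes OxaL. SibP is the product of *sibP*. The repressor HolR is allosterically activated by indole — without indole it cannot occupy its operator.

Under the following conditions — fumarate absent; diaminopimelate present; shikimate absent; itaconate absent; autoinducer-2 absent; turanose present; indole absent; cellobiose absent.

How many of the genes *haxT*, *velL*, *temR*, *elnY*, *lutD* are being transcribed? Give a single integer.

Autoinducer-2 is absent, so KulM is inactive.
With no repressor bound, *oxaL* is transcribed.
So OxaL is produced and active.
Cellobiose is absent, so FubA is active.
With repressor FubA bound, *irpZ* is not transcribed.
So IrpZ is not produced.
With repressor OxaL bound, *haxT* is not transcribed.
→ *haxT* is OFF.
Fumarate is absent, so TorU is inactive.
With no repressor bound, *sibP* is transcribed.
So SibP is produced and active.
UlmV is produced constitutively and is active.
Activator SibP is present, so *velL* is transcribed.
→ *velL* is ON.
Diaminopimelate is present, so ElnM is inactive.
Turanose is present, so MibC is active.
Shikimate is absent, so HaxJ is inactive.
Activator MibC is present, so *lutE* is transcribed.
So LutE is produced and active.
With repressor LutE bound, *temR* is not transcribed.
→ *temR* is OFF.
Itaconate is absent, so KulH is active.
With repressor KulH bound, *elnY* is not transcribed.
→ *elnY* is OFF.
Indole is absent, so HolR is inactive.
With no repressor bound, *lutD* is transcribed.
→ *lutD* is ON.
2 of the 5 genes are transcribed.

2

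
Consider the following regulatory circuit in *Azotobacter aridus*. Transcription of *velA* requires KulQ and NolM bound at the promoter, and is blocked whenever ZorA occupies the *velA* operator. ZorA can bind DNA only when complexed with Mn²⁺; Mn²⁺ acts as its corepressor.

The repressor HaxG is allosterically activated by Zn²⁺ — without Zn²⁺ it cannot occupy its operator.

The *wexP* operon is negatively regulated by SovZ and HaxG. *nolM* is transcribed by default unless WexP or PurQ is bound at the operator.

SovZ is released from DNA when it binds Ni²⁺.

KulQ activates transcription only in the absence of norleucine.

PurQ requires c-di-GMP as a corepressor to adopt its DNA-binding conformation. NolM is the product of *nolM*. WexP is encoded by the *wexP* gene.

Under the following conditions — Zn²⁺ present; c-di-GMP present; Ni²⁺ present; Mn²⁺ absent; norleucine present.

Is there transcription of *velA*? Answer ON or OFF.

Mn²⁺ is absent, so ZorA is inactive.
Norleucine is present, so KulQ is inactive.
Ni²⁺ is present, so SovZ is inactive.
Zn²⁺ is present, so HaxG is active.
With repressor HaxG bound, *wexP* is not transcribed.
So WexP is not produced.
c-di-GMP is present, so PurQ is active.
With repressor PurQ bound, *nolM* is not transcribed.
So NolM is not produced.
Required activator KulQ is absent, so *velA* is not transcribed.

OFF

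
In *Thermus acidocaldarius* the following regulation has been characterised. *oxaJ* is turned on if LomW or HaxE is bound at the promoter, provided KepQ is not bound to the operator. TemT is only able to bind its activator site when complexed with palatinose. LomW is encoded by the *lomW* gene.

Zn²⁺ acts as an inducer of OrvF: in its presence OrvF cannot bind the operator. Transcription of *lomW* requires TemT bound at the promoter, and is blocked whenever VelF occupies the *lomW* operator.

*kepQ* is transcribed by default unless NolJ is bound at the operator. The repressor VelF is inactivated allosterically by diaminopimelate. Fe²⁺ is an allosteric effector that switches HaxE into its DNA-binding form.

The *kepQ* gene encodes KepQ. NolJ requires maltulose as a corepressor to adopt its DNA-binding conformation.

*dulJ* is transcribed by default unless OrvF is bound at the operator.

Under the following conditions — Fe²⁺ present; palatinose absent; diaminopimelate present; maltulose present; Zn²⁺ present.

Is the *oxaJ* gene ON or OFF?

Diaminopimelate is present, so VelF is inactive.
Palatinose is absent, so TemT is inactive.
Required activator TemT is absent, so *lomW* is not transcribed.
So LomW is not produced.
Maltulose is present, so NolJ is active.
With repressor NolJ bound, *kepQ* is not transcribed.
So KepQ is not produced.
Fe²⁺ is present, so HaxE is active.
Activator HaxE is present, so *oxaJ* is transcribed.

ON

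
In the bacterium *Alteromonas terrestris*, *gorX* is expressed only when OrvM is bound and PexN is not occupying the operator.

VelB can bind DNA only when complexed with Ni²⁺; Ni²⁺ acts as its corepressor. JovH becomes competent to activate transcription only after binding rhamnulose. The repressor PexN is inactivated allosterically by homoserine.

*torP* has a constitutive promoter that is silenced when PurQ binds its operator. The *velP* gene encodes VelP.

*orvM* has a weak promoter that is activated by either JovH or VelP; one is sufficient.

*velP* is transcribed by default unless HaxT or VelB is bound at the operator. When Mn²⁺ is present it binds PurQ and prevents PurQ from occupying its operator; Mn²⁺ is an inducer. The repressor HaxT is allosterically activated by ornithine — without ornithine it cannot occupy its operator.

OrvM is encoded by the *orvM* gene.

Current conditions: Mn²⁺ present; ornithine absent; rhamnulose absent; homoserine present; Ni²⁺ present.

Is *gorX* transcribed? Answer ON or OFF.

Homoserine is present, so PexN is inactive.
Rhamnulose is absent, so JovH is inactive.
Ornithine is absent, so HaxT is inactive.
Ni²⁺ is present, so VelB is active.
With repressor VelB bound, *velP* is not transcribed.
So VelP is not produced.
No activator is available at the *orvM* promoter, so *orvM* is not transcribed.
So OrvM is not produced.
Required activator OrvM is absent, so *gorX* is not transcribed.

OFF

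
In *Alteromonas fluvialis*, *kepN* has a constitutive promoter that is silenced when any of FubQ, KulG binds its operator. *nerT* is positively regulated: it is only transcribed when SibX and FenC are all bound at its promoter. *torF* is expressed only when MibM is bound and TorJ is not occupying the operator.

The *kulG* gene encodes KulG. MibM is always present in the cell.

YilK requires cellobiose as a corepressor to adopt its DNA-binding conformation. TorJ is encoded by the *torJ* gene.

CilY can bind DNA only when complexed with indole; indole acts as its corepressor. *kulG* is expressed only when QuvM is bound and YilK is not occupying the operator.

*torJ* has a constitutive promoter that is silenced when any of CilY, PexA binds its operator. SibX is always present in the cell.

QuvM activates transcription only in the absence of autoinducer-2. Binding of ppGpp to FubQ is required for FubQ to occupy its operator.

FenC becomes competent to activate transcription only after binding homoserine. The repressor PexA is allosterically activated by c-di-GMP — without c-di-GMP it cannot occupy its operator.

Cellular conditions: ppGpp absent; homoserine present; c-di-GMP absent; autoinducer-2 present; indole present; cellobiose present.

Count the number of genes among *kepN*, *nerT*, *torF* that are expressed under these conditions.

ppGpp is absent, so FubQ is inactive.
Cellobiose is present, so YilK is active.
Autoinducer-2 is present, so QuvM is inactive.
With repressor YilK bound, *kulG* is not transcribed.
So KulG is not produced.
With no repressor bound, *kepN* is transcribed.
→ *kepN* is ON.
SibX is produced constitutively and is active.
Homoserine is present, so FenC is active.
No repressor is bound and SibX and FenC are active, so *nerT* is transcribed.
→ *nerT* is ON.
MibM is produced constitutively and is active.
Indole is present, so CilY is active.
c-di-GMP is absent, so PexA is inactive.
With repressor CilY bound, *torJ* is not transcribed.
So TorJ is not produced.
No repressor is bound and MibM is active, so *torF* is transcribed.
→ *torF* is ON.
3 of the 3 genes are transcribed.

3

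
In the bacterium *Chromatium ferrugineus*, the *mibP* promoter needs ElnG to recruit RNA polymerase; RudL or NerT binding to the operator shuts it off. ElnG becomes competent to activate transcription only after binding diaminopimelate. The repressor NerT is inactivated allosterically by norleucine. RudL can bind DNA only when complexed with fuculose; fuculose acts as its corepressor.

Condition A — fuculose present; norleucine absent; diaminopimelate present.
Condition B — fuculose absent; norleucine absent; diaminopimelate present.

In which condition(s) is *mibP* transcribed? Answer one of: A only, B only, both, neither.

Condition A:
Fuculose is present, so RudL is active.
Norleucine is absent, so NerT is active.
Diaminopimelate is present, so ElnG is active.
With repressor RudL bound, *mibP* is not transcribed.
→ *mibP* is OFF in A.
Condition B:
Fuculose is absent, so RudL is inactive.
Norleucine is absent, so NerT is active.
Diaminopimelate is present, so ElnG is active.
With repressor NerT bound, *mibP* is not transcribed.
→ *mibP* is OFF in B.

neither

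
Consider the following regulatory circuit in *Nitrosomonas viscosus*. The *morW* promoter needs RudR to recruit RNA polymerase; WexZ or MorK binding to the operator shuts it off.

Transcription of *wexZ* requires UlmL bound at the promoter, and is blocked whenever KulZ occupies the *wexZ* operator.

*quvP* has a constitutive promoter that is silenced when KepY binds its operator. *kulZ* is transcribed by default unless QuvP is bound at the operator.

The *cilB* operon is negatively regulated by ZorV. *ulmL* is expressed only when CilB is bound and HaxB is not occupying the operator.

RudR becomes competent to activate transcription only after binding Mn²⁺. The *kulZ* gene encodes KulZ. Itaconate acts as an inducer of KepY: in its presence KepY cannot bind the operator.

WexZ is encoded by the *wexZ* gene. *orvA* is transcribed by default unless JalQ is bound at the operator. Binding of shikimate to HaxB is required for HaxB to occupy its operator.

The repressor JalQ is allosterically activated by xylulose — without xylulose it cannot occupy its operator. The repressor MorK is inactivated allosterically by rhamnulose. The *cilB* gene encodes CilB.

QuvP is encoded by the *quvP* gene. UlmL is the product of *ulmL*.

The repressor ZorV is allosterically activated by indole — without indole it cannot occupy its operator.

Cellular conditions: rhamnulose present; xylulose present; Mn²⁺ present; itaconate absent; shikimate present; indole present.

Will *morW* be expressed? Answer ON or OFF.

ON

Mn²⁺ is present, so RudR is active.
Itaconate is absent, so KepY is active.
With repressor KepY bound, *quvP* is not transcribed.
So QuvP is not produced.
With no repressor bound, *kulZ* is transcribed.
So KulZ is produced and active.
Indole is present, so ZorV is active.
With repressor ZorV bound, *cilB* is not transcribed.
So CilB is not produced.
Shikimate is present, so HaxB is active.
With repressor HaxB bound, *ulmL* is not transcribed.
So UlmL is not produced.
With repressor KulZ bound, *wexZ* is not transcribed.
So WexZ is not produced.
Rhamnulose is present, so MorK is inactive.
No repressor is bound and RudR is active, so *morW* is transcribed.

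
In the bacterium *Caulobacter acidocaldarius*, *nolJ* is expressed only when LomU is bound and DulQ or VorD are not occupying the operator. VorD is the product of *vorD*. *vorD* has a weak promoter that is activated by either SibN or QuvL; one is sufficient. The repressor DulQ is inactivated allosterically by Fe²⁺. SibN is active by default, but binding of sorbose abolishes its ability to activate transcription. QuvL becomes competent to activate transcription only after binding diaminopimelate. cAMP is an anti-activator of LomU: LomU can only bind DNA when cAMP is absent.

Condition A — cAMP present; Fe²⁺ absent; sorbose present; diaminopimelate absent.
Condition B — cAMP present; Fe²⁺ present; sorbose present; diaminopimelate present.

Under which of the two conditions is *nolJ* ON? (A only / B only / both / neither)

neither

Condition A:
cAMP is present, so LomU is inactive.
Fe²⁺ is absent, so DulQ is active.
Sorbose is present, so SibN is inactive.
Diaminopimelate is absent, so QuvL is inactive.
No activator is available at the *vorD* promoter, so *vorD* is not transcribed.
So VorD is not produced.
With repressor DulQ bound, *nolJ* is not transcribed.
→ *nolJ* is OFF in A.
Condition B:
cAMP is present, so LomU is inactive.
Fe²⁺ is present, so DulQ is inactive.
Sorbose is present, so SibN is inactive.
Diaminopimelate is present, so QuvL is active.
Activator QuvL is present, so *vorD* is transcribed.
So VorD is produced and active.
With repressor VorD bound, *nolJ* is not transcribed.
→ *nolJ* is OFF in B.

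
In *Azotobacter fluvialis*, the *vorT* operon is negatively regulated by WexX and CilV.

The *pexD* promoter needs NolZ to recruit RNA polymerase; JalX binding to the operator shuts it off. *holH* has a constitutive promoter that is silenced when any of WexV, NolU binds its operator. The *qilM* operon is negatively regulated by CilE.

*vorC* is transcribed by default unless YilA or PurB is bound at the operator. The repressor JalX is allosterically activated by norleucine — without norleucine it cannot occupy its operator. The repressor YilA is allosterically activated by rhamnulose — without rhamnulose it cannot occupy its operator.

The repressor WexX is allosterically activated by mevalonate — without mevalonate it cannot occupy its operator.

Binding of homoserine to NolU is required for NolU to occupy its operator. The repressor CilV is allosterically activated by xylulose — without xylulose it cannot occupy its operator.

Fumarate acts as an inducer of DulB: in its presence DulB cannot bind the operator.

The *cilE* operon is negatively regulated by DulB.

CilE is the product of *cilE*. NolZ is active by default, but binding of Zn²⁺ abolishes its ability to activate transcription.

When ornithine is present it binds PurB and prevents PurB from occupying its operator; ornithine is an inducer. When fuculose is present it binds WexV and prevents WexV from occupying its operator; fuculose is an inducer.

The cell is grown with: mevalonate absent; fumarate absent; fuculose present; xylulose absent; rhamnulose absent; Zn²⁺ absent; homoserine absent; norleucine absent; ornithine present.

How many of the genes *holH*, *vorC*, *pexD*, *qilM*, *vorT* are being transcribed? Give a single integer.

Fuculose is present, so WexV is inactive.
Homoserine is absent, so NolU is inactive.
With no repressor bound, *holH* is transcribed.
→ *holH* is ON.
Rhamnulose is absent, so YilA is inactive.
Ornithine is present, so PurB is inactive.
With no repressor bound, *vorC* is transcribed.
→ *vorC* is ON.
Zn²⁺ is absent, so NolZ is active.
Norleucine is absent, so JalX is inactive.
No repressor is bound and NolZ is active, so *pexD* is transcribed.
→ *pexD* is ON.
Fumarate is absent, so DulB is active.
With repressor DulB bound, *cilE* is not transcribed.
So CilE is not produced.
With no repressor bound, *qilM* is transcribed.
→ *qilM* is ON.
Mevalonate is absent, so WexX is inactive.
Xylulose is absent, so CilV is inactive.
With no repressor bound, *vorT* is transcribed.
→ *vorT* is ON.
5 of the 5 genes are transcribed.

5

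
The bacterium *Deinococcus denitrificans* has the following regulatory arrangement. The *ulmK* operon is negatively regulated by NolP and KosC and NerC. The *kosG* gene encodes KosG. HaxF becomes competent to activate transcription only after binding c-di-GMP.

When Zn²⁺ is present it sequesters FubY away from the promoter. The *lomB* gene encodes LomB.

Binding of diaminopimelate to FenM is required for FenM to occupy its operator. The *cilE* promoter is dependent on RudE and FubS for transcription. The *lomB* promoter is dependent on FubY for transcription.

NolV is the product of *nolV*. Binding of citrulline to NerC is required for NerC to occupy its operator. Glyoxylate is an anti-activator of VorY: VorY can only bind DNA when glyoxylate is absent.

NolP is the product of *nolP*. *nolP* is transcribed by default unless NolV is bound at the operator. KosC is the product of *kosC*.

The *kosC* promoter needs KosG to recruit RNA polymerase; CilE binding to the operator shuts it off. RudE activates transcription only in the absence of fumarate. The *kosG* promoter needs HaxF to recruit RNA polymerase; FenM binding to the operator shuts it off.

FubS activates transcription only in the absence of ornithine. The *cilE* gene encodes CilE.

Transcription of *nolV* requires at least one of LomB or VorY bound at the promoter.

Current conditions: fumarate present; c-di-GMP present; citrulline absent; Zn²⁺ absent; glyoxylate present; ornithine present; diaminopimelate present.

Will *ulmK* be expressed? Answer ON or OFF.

Zn²⁺ is absent, so FubY is active.
No repressor is bound and FubY is active, so *lomB* is transcribed.
So LomB is produced and active.
Glyoxylate is present, so VorY is inactive.
Activator LomB is present, so *nolV* is transcribed.
So NolV is produced and active.
With repressor NolV bound, *nolP* is not transcribed.
So NolP is not produced.
Diaminopimelate is present, so FenM is active.
c-di-GMP is present, so HaxF is active.
With repressor FenM bound, *kosG* is not transcribed.
So KosG is not produced.
Fumarate is present, so RudE is inactive.
Ornithine is present, so FubS is inactive.
Required activator RudE is absent, so *cilE* is not transcribed.
So CilE is not produced.
Required activator KosG is absent, so *kosC* is not transcribed.
So KosC is not produced.
Citrulline is absent, so NerC is inactive.
With no repressor bound, *ulmK* is transcribed.

ON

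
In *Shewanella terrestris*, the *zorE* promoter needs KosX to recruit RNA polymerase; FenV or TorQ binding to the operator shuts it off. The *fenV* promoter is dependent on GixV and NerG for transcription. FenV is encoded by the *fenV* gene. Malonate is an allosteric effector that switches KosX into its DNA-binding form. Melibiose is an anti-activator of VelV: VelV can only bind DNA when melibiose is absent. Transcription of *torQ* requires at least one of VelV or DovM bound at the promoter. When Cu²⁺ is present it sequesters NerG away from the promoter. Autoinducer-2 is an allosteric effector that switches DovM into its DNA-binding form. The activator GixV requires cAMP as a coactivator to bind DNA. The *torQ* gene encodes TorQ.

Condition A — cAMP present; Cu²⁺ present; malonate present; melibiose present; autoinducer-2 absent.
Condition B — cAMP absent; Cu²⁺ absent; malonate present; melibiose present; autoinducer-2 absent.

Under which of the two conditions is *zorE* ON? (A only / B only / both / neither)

Condition A:
cAMP is present, so GixV is active.
Cu²⁺ is present, so NerG is inactive.
Required activator NerG is absent, so *fenV* is not transcribed.
So FenV is not produced.
Malonate is present, so KosX is active.
Melibiose is present, so VelV is inactive.
Autoinducer-2 is absent, so DovM is inactive.
No activator is available at the *torQ* promoter, so *torQ* is not transcribed.
So TorQ is not produced.
No repressor is bound and KosX is active, so *zorE* is transcribed.
→ *zorE* is ON in A.
Condition B:
cAMP is absent, so GixV is inactive.
Cu²⁺ is absent, so NerG is active.
Required activator GixV is absent, so *fenV* is not transcribed.
So FenV is not produced.
Malonate is present, so KosX is active.
Melibiose is present, so VelV is inactive.
Autoinducer-2 is absent, so DovM is inactive.
No activator is available at the *torQ* promoter, so *torQ* is not transcribed.
So TorQ is not produced.
No repressor is bound and KosX is active, so *zorE* is transcribed.
→ *zorE* is ON in B.

both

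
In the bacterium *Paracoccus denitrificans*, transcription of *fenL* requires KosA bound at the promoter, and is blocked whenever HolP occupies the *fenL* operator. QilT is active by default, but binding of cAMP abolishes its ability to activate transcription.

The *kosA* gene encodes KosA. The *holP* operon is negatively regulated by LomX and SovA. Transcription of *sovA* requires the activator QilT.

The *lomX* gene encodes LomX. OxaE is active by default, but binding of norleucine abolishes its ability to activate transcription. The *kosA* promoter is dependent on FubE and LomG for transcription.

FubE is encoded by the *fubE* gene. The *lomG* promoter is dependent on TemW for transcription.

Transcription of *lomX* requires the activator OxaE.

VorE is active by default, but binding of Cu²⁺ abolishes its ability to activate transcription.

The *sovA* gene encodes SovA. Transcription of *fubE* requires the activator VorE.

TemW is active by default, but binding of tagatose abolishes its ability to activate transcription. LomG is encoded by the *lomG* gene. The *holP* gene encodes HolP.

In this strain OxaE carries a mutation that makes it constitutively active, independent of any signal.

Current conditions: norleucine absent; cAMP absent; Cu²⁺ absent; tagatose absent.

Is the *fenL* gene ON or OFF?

ON

OxaE is constitutively active in this strain.
No repressor is bound and OxaE is active, so *lomX* is transcribed.
So LomX is produced and active.
cAMP is absent, so QilT is active.
No repressor is bound and QilT is active, so *sovA* is transcribed.
So SovA is produced and active.
With repressor LomX bound, *holP* is not transcribed.
So HolP is not produced.
Cu²⁺ is absent, so VorE is active.
No repressor is bound and VorE is active, so *fubE* is transcribed.
So FubE is produced and active.
Tagatose is absent, so TemW is active.
No repressor is bound and TemW is active, so *lomG* is transcribed.
So LomG is produced and active.
No repressor is bound and FubE and LomG are active, so *kosA* is transcribed.
So KosA is produced and active.
No repressor is bound and KosA is active, so *fenL* is transcribed.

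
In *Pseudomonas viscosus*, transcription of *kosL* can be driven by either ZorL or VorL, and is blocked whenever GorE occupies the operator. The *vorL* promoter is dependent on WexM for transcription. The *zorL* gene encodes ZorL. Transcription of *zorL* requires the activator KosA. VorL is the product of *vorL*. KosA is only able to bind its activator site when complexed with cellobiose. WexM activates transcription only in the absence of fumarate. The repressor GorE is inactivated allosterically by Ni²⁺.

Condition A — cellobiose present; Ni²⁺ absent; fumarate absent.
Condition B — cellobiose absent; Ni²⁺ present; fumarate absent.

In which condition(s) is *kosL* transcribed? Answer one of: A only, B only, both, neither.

Condition A:
Cellobiose is present, so KosA is active.
No repressor is bound and KosA is active, so *zorL* is transcribed.
So ZorL is produced and active.
Ni²⁺ is absent, so GorE is active.
Fumarate is absent, so WexM is active.
No repressor is bound and WexM is active, so *vorL* is transcribed.
So VorL is produced and active.
With repressor GorE bound, *kosL* is not transcribed.
→ *kosL* is OFF in A.
Condition B:
Cellobiose is absent, so KosA is inactive.
Required activator KosA is absent, so *zorL* is not transcribed.
So ZorL is not produced.
Ni²⁺ is present, so GorE is inactive.
Fumarate is absent, so WexM is active.
No repressor is bound and WexM is active, so *vorL* is transcribed.
So VorL is produced and active.
Activator VorL is present, so *kosL* is transcribed.
→ *kosL* is ON in B.

B only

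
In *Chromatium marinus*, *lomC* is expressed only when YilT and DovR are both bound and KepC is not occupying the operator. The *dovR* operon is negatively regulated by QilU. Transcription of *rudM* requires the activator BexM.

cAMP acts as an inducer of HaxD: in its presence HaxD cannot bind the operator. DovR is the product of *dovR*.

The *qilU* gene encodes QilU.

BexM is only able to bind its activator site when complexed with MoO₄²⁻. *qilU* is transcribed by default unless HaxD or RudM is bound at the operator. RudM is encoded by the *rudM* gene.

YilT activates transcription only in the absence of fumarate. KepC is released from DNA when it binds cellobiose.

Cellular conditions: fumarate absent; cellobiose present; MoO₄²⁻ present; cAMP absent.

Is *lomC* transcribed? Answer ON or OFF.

ON

Fumarate is absent, so YilT is active.
cAMP is absent, so HaxD is active.
MoO₄²⁻ is present, so BexM is active.
No repressor is bound and BexM is active, so *rudM* is transcribed.
So RudM is produced and active.
With repressor HaxD bound, *qilU* is not transcribed.
So QilU is not produced.
With no repressor bound, *dovR* is transcribed.
So DovR is produced and active.
Cellobiose is present, so KepC is inactive.
No repressor is bound and YilT and DovR are active, so *lomC* is transcribed.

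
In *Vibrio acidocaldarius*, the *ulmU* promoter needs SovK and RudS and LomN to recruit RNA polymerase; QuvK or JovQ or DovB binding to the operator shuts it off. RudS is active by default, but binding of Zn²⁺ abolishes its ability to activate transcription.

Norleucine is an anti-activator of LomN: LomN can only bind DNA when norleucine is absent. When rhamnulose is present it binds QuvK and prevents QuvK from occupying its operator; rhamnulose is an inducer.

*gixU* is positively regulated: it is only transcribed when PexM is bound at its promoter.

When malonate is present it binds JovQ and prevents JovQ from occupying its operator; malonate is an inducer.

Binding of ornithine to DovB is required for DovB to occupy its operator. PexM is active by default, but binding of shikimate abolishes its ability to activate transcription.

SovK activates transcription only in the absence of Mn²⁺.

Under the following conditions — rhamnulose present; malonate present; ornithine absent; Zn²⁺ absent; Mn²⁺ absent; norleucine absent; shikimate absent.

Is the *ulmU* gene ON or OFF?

Rhamnulose is present, so QuvK is inactive.
Mn²⁺ is absent, so SovK is active.
Malonate is present, so JovQ is inactive.
Zn²⁺ is absent, so RudS is active.
Ornithine is absent, so DovB is inactive.
Norleucine is absent, so LomN is active.
No repressor is bound and SovK and RudS and LomN are active, so *ulmU* is transcribed.

ON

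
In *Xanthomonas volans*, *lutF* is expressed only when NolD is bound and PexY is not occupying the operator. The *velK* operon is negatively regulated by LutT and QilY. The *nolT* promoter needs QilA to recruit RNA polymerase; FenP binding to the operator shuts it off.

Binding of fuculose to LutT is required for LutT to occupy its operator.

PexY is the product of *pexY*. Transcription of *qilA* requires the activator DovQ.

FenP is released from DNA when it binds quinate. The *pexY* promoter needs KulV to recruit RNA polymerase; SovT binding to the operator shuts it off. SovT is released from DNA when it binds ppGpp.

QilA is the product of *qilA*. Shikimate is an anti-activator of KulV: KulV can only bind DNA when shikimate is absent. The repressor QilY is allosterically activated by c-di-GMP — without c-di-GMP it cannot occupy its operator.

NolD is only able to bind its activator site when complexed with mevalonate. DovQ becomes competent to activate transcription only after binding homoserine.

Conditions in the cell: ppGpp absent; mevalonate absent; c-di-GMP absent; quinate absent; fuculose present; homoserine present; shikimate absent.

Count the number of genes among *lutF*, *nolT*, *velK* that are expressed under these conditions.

0

ppGpp is absent, so SovT is active.
Shikimate is absent, so KulV is active.
With repressor SovT bound, *pexY* is not transcribed.
So PexY is not produced.
Mevalonate is absent, so NolD is inactive.
Required activator NolD is absent, so *lutF* is not transcribed.
→ *lutF* is OFF.
Homoserine is present, so DovQ is active.
No repressor is bound and DovQ is active, so *qilA* is transcribed.
So QilA is produced and active.
Quinate is absent, so FenP is active.
With repressor FenP bound, *nolT* is not transcribed.
→ *nolT* is OFF.
Fuculose is present, so LutT is active.
c-di-GMP is absent, so QilY is inactive.
With repressor LutT bound, *velK* is not transcribed.
→ *velK* is OFF.
0 of the 3 genes are transcribed.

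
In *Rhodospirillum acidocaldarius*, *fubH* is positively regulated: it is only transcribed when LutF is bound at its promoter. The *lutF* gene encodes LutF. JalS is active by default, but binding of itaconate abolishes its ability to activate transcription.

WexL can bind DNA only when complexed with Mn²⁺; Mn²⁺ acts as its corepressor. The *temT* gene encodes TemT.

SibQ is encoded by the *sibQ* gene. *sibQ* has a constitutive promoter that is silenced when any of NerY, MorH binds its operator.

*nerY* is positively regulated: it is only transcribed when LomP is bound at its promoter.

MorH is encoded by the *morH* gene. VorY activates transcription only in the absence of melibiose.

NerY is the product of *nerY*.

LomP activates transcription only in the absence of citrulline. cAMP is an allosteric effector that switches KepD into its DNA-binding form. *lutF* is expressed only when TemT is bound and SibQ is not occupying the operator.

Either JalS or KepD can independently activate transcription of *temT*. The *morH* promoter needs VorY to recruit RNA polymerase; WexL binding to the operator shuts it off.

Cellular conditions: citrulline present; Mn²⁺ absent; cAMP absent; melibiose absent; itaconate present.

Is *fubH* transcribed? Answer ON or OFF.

OFF

Citrulline is present, so LomP is inactive.
Required activator LomP is absent, so *nerY* is not transcribed.
So NerY is not produced.
Melibiose is absent, so VorY is active.
Mn²⁺ is absent, so WexL is inactive.
No repressor is bound and VorY is active, so *morH* is transcribed.
So MorH is produced and active.
With repressor MorH bound, *sibQ* is not transcribed.
So SibQ is not produced.
Itaconate is present, so JalS is inactive.
cAMP is absent, so KepD is inactive.
No activator is available at the *temT* promoter, so *temT* is not transcribed.
So TemT is not produced.
Required activator TemT is absent, so *lutF* is not transcribed.
So LutF is not produced.
Required activator LutF is absent, so *fubH* is not transcribed.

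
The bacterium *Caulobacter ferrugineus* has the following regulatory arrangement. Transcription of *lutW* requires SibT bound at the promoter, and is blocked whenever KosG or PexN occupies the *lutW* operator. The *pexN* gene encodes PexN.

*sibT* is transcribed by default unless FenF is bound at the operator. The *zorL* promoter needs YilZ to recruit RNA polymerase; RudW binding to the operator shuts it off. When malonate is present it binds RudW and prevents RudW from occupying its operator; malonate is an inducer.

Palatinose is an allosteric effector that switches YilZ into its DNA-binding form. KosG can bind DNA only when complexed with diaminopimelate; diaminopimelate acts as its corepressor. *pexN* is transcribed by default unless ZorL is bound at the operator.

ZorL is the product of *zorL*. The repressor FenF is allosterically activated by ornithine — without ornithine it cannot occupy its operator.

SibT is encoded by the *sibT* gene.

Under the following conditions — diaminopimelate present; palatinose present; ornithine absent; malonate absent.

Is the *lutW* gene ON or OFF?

OFF

Diaminopimelate is present, so KosG is active.
Palatinose is present, so YilZ is active.
Malonate is absent, so RudW is active.
With repressor RudW bound, *zorL* is not transcribed.
So ZorL is not produced.
With no repressor bound, *pexN* is transcribed.
So PexN is produced and active.
Ornithine is absent, so FenF is inactive.
With no repressor bound, *sibT* is transcribed.
So SibT is produced and active.
With repressor KosG bound, *lutW* is not transcribed.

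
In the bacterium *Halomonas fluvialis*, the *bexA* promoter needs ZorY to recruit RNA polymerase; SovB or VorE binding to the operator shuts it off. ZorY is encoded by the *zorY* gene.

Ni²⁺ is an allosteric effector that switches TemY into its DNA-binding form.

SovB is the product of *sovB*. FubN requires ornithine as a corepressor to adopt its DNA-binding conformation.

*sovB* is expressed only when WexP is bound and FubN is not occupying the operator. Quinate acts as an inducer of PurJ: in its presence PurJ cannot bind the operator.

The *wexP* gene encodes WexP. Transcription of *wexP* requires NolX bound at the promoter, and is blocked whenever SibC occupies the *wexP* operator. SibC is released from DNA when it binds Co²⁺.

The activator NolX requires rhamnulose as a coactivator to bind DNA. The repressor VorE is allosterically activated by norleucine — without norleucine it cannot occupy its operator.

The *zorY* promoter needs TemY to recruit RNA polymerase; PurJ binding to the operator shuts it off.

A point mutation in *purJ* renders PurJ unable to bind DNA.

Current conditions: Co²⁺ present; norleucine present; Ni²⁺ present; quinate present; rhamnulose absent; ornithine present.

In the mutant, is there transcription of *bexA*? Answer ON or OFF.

Co²⁺ is present, so SibC is inactive.
Rhamnulose is absent, so NolX is inactive.
Required activator NolX is absent, so *wexP* is not transcribed.
So WexP is not produced.
Ornithine is present, so FubN is active.
With repressor FubN bound, *sovB* is not transcribed.
So SovB is not produced.
Norleucine is present, so VorE is active.
Ni²⁺ is present, so TemY is active.
PurJ is non-functional in this strain, so it has no effect.
No repressor is bound and TemY is active, so *zorY* is transcribed.
So ZorY is produced and active.
With repressor VorE bound, *bexA* is not transcribed.

OFF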